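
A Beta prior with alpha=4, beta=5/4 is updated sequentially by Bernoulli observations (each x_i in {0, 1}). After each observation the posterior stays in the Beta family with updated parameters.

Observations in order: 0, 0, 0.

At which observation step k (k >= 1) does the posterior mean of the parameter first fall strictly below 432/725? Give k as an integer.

obs 1: x=0 → posterior Beta(4, 9/4)
obs 2: x=0 → posterior Beta(4, 13/4)
obs 3: x=0 → posterior Beta(4, 17/4)

k = 2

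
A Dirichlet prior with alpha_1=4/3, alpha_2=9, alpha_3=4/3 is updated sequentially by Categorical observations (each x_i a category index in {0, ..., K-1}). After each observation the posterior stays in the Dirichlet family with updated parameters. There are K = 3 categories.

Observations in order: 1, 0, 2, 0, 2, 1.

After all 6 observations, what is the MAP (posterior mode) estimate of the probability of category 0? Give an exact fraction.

obs 1: x=1 → posterior Dirichlet(4/3, 10, 4/3)
obs 2: x=0 → posterior Dirichlet(7/3, 10, 4/3)
obs 3: x=2 → posterior Dirichlet(7/3, 10, 7/3)
obs 4: x=0 → posterior Dirichlet(10/3, 10, 7/3)
obs 5: x=2 → posterior Dirichlet(10/3, 10, 10/3)
obs 6: x=1 → posterior Dirichlet(10/3, 11, 10/3)

7/44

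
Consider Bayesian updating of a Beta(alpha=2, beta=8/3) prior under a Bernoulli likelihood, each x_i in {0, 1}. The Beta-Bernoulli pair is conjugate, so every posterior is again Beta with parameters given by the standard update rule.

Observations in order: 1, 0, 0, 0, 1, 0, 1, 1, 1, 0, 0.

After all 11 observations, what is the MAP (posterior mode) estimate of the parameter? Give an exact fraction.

obs 1: x=1 → posterior Beta(3, 8/3)
obs 2: x=0 → posterior Beta(3, 11/3)
obs 3: x=0 → posterior Beta(3, 14/3)
obs 4: x=0 → posterior Beta(3, 17/3)
obs 5: x=1 → posterior Beta(4, 17/3)
obs 6: x=0 → posterior Beta(4, 20/3)
obs 7: x=1 → posterior Beta(5, 20/3)
obs 8: x=1 → posterior Beta(6, 20/3)
obs 9: x=1 → posterior Beta(7, 20/3)
obs 10: x=0 → posterior Beta(7, 23/3)
obs 11: x=0 → posterior Beta(7, 26/3)

18/41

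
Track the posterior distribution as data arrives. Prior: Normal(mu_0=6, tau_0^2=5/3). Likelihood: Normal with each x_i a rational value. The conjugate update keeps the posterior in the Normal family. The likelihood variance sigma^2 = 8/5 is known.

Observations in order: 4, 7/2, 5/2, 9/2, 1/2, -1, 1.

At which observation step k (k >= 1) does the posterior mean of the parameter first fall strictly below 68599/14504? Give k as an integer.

k = 2

obs 1: x=4 → posterior Normal(244/49, 40/49)
obs 2: x=7/2 → posterior Normal(663/148, 20/37)
obs 3: x=5/2 → posterior Normal(394/99, 40/99)
obs 4: x=9/2 → posterior Normal(1013/248, 10/31)
obs 5: x=1/2 → posterior Normal(519/149, 40/149)
obs 6: x=-1 → posterior Normal(247/87, 20/87)
obs 7: x=1 → posterior Normal(519/199, 40/199)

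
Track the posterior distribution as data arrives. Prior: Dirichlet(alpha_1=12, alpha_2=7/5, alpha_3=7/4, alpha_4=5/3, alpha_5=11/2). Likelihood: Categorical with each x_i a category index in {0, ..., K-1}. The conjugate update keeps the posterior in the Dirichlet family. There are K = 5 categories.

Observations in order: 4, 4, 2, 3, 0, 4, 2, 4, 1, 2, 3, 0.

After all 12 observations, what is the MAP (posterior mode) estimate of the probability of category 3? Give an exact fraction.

160/1759

obs 1: x=4 → posterior Dirichlet(12, 7/5, 7/4, 5/3, 13/2)
obs 2: x=4 → posterior Dirichlet(12, 7/5, 7/4, 5/3, 15/2)
obs 3: x=2 → posterior Dirichlet(12, 7/5, 11/4, 5/3, 15/2)
obs 4: x=3 → posterior Dirichlet(12, 7/5, 11/4, 8/3, 15/2)
obs 5: x=0 → posterior Dirichlet(13, 7/5, 11/4, 8/3, 15/2)
obs 6: x=4 → posterior Dirichlet(13, 7/5, 11/4, 8/3, 17/2)
obs 7: x=2 → posterior Dirichlet(13, 7/5, 15/4, 8/3, 17/2)
obs 8: x=4 → posterior Dirichlet(13, 7/5, 15/4, 8/3, 19/2)
obs 9: x=1 → posterior Dirichlet(13, 12/5, 15/4, 8/3, 19/2)
obs 10: x=2 → posterior Dirichlet(13, 12/5, 19/4, 8/3, 19/2)
obs 11: x=3 → posterior Dirichlet(13, 12/5, 19/4, 11/3, 19/2)
obs 12: x=0 → posterior Dirichlet(14, 12/5, 19/4, 11/3, 19/2)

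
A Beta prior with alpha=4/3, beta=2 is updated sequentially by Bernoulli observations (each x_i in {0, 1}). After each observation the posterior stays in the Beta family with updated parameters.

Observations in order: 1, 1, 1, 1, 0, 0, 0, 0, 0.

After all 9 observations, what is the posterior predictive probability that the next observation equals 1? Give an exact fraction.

obs 1: x=1 → posterior Beta(7/3, 2)
obs 2: x=1 → posterior Beta(10/3, 2)
obs 3: x=1 → posterior Beta(13/3, 2)
obs 4: x=1 → posterior Beta(16/3, 2)
obs 5: x=0 → posterior Beta(16/3, 3)
obs 6: x=0 → posterior Beta(16/3, 4)
obs 7: x=0 → posterior Beta(16/3, 5)
obs 8: x=0 → posterior Beta(16/3, 6)
obs 9: x=0 → posterior Beta(16/3, 7)

16/37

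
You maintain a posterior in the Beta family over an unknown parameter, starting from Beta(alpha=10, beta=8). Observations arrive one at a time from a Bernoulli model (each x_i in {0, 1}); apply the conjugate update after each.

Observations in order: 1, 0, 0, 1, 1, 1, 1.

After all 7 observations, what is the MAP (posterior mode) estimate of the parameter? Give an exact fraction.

obs 1: x=1 → posterior Beta(11, 8)
obs 2: x=0 → posterior Beta(11, 9)
obs 3: x=0 → posterior Beta(11, 10)
obs 4: x=1 → posterior Beta(12, 10)
obs 5: x=1 → posterior Beta(13, 10)
obs 6: x=1 → posterior Beta(14, 10)
obs 7: x=1 → posterior Beta(15, 10)

14/23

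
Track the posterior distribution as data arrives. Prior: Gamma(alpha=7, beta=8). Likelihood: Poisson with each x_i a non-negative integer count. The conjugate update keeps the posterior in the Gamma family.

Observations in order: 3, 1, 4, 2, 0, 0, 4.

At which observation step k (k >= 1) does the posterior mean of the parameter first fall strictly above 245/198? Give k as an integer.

k = 3

obs 1: x=3 → posterior Gamma(10, 9)
obs 2: x=1 → posterior Gamma(11, 10)
obs 3: x=4 → posterior Gamma(15, 11)
obs 4: x=2 → posterior Gamma(17, 12)
obs 5: x=0 → posterior Gamma(17, 13)
obs 6: x=0 → posterior Gamma(17, 14)
obs 7: x=4 → posterior Gamma(21, 15)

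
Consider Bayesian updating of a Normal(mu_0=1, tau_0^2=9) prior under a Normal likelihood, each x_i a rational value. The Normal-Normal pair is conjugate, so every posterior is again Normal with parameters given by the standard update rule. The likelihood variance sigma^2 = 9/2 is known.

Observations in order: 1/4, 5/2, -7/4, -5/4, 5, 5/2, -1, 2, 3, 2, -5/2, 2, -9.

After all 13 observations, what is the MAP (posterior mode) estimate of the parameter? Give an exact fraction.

obs 1: x=1/4 → posterior Normal(1/2, 3)
obs 2: x=5/2 → posterior Normal(13/10, 9/5)
obs 3: x=-7/4 → posterior Normal(3/7, 9/7)
obs 4: x=-5/4 → posterior Normal(1/18, 1)
obs 5: x=5 → posterior Normal(21/22, 9/11)
obs 6: x=5/2 → posterior Normal(31/26, 9/13)
obs 7: x=-1 → posterior Normal(9/10, 3/5)
obs 8: x=2 → posterior Normal(35/34, 9/17)
obs 9: x=3 → posterior Normal(47/38, 9/19)
obs 10: x=2 → posterior Normal(55/42, 3/7)
obs 11: x=-5/2 → posterior Normal(45/46, 9/23)
obs 12: x=2 → posterior Normal(53/50, 9/25)
obs 13: x=-9 → posterior Normal(17/54, 1/3)

17/54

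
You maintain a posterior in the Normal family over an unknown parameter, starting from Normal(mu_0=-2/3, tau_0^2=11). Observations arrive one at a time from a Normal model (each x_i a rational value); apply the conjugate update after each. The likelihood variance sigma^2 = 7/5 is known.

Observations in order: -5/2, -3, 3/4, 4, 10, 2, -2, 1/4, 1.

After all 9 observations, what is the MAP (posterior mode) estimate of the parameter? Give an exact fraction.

obs 1: x=-5/2 → posterior Normal(-853/372, 77/62)
obs 2: x=-3 → posterior Normal(-1843/702, 77/117)
obs 3: x=3/4 → posterior Normal(-3191/2064, 77/172)
obs 4: x=4 → posterior Normal(-551/2724, 77/227)
obs 5: x=10 → posterior Normal(6049/3384, 77/282)
obs 6: x=2 → posterior Normal(7369/4044, 77/337)
obs 7: x=-2 → posterior Normal(6049/4704, 11/56)
obs 8: x=1/4 → posterior Normal(3107/2682, 77/447)
obs 9: x=1 → posterior Normal(3437/3012, 77/502)

3437/3012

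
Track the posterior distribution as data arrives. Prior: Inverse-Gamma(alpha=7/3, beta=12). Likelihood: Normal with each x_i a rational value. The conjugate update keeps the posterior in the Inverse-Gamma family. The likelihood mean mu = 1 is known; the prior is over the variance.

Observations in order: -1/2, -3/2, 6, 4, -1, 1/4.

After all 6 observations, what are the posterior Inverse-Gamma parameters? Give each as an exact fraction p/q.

alpha=16/3, beta=1137/32

obs 1: x=-1/2 → posterior Inverse-Gamma(17/6, 105/8)
obs 2: x=-3/2 → posterior Inverse-Gamma(10/3, 65/4)
obs 3: x=6 → posterior Inverse-Gamma(23/6, 115/4)
obs 4: x=4 → posterior Inverse-Gamma(13/3, 133/4)
obs 5: x=-1 → posterior Inverse-Gamma(29/6, 141/4)
obs 6: x=1/4 → posterior Inverse-Gamma(16/3, 1137/32)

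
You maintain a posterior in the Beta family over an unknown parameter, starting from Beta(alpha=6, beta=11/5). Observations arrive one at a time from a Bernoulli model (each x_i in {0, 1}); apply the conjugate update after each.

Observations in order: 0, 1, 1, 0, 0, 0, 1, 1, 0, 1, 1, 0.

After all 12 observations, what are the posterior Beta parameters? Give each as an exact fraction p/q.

obs 1: x=0 → posterior Beta(6, 16/5)
obs 2: x=1 → posterior Beta(7, 16/5)
obs 3: x=1 → posterior Beta(8, 16/5)
obs 4: x=0 → posterior Beta(8, 21/5)
obs 5: x=0 → posterior Beta(8, 26/5)
obs 6: x=0 → posterior Beta(8, 31/5)
obs 7: x=1 → posterior Beta(9, 31/5)
obs 8: x=1 → posterior Beta(10, 31/5)
obs 9: x=0 → posterior Beta(10, 36/5)
obs 10: x=1 → posterior Beta(11, 36/5)
obs 11: x=1 → posterior Beta(12, 36/5)
obs 12: x=0 → posterior Beta(12, 41/5)

alpha=12, beta=41/5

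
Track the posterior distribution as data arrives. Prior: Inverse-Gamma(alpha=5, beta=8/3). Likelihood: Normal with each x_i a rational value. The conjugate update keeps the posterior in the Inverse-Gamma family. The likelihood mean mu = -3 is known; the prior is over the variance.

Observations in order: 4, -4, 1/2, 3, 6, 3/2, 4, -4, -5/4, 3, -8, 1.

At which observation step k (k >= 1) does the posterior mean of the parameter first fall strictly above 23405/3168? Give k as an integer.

k = 4

obs 1: x=4 → posterior Inverse-Gamma(11/2, 163/6)
obs 2: x=-4 → posterior Inverse-Gamma(6, 83/3)
obs 3: x=1/2 → posterior Inverse-Gamma(13/2, 811/24)
obs 4: x=3 → posterior Inverse-Gamma(7, 1243/24)
obs 5: x=6 → posterior Inverse-Gamma(15/2, 2215/24)
obs 6: x=3/2 → posterior Inverse-Gamma(8, 1229/12)
obs 7: x=4 → posterior Inverse-Gamma(17/2, 1523/12)
obs 8: x=-4 → posterior Inverse-Gamma(9, 1529/12)
obs 9: x=-5/4 → posterior Inverse-Gamma(19/2, 12379/96)
obs 10: x=3 → posterior Inverse-Gamma(10, 14107/96)
obs 11: x=-8 → posterior Inverse-Gamma(21/2, 15307/96)
obs 12: x=1 → posterior Inverse-Gamma(11, 16075/96)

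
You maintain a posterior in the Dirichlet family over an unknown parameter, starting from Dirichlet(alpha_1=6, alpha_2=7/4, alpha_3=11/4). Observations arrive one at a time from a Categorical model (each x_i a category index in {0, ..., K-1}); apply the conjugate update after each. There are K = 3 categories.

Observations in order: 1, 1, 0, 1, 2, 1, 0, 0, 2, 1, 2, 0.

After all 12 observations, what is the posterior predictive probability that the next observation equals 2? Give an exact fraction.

23/90

obs 1: x=1 → posterior Dirichlet(6, 11/4, 11/4)
obs 2: x=1 → posterior Dirichlet(6, 15/4, 11/4)
obs 3: x=0 → posterior Dirichlet(7, 15/4, 11/4)
obs 4: x=1 → posterior Dirichlet(7, 19/4, 11/4)
obs 5: x=2 → posterior Dirichlet(7, 19/4, 15/4)
obs 6: x=1 → posterior Dirichlet(7, 23/4, 15/4)
obs 7: x=0 → posterior Dirichlet(8, 23/4, 15/4)
obs 8: x=0 → posterior Dirichlet(9, 23/4, 15/4)
obs 9: x=2 → posterior Dirichlet(9, 23/4, 19/4)
obs 10: x=1 → posterior Dirichlet(9, 27/4, 19/4)
obs 11: x=2 → posterior Dirichlet(9, 27/4, 23/4)
obs 12: x=0 → posterior Dirichlet(10, 27/4, 23/4)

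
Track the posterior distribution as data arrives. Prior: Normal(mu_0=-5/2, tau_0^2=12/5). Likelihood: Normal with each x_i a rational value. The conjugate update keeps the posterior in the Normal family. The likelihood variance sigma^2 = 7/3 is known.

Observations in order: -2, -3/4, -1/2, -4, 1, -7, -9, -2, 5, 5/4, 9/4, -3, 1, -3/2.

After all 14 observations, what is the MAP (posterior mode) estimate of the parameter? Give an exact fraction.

obs 1: x=-2 → posterior Normal(-319/142, 84/71)
obs 2: x=-3/4 → posterior Normal(-373/214, 84/107)
obs 3: x=-1/2 → posterior Normal(-409/286, 84/143)
obs 4: x=-4 → posterior Normal(-697/358, 84/179)
obs 5: x=1 → posterior Normal(-125/86, 84/215)
obs 6: x=-7 → posterior Normal(-1129/502, 84/251)
obs 7: x=-9 → posterior Normal(-1777/574, 12/41)
obs 8: x=-2 → posterior Normal(-113/38, 84/323)
obs 9: x=5 → posterior Normal(-1561/718, 84/359)
obs 10: x=5/4 → posterior Normal(-1471/790, 84/395)
obs 11: x=9/4 → posterior Normal(-1309/862, 84/431)
obs 12: x=-3 → posterior Normal(-1525/934, 84/467)
obs 13: x=1 → posterior Normal(-1453/1006, 84/503)
obs 14: x=-3/2 → posterior Normal(-223/154, 12/77)

-223/154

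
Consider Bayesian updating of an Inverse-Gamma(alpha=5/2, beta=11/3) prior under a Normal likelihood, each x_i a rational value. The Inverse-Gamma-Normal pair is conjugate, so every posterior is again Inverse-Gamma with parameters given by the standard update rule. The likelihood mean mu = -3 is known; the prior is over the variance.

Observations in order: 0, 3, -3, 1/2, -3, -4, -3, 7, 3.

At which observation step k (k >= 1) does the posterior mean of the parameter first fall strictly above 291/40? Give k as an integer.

k = 2

obs 1: x=0 → posterior Inverse-Gamma(3, 49/6)
obs 2: x=3 → posterior Inverse-Gamma(7/2, 157/6)
obs 3: x=-3 → posterior Inverse-Gamma(4, 157/6)
obs 4: x=1/2 → posterior Inverse-Gamma(9/2, 775/24)
obs 5: x=-3 → posterior Inverse-Gamma(5, 775/24)
obs 6: x=-4 → posterior Inverse-Gamma(11/2, 787/24)
obs 7: x=-3 → posterior Inverse-Gamma(6, 787/24)
obs 8: x=7 → posterior Inverse-Gamma(13/2, 1987/24)
obs 9: x=3 → posterior Inverse-Gamma(7, 2419/24)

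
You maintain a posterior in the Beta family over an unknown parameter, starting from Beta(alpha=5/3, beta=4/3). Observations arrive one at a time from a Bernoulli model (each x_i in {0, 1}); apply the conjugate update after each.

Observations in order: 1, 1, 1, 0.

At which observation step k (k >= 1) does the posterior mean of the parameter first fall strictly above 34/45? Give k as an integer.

obs 1: x=1 → posterior Beta(8/3, 4/3)
obs 2: x=1 → posterior Beta(11/3, 4/3)
obs 3: x=1 → posterior Beta(14/3, 4/3)
obs 4: x=0 → posterior Beta(14/3, 7/3)

k = 3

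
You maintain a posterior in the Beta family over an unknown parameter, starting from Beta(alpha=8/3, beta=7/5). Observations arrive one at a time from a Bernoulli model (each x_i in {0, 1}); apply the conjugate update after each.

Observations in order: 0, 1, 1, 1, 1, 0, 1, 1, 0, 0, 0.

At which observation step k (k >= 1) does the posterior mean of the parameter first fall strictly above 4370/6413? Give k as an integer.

obs 1: x=0 → posterior Beta(8/3, 12/5)
obs 2: x=1 → posterior Beta(11/3, 12/5)
obs 3: x=1 → posterior Beta(14/3, 12/5)
obs 4: x=1 → posterior Beta(17/3, 12/5)
obs 5: x=1 → posterior Beta(20/3, 12/5)
obs 6: x=0 → posterior Beta(20/3, 17/5)
obs 7: x=1 → posterior Beta(23/3, 17/5)
obs 8: x=1 → posterior Beta(26/3, 17/5)
obs 9: x=0 → posterior Beta(26/3, 22/5)
obs 10: x=0 → posterior Beta(26/3, 27/5)
obs 11: x=0 → posterior Beta(26/3, 32/5)

k = 4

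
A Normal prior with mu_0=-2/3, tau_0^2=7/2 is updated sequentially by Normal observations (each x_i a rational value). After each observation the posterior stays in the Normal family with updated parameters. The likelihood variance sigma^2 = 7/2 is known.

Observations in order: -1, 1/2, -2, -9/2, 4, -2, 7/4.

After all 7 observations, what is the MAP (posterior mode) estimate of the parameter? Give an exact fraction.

obs 1: x=-1 → posterior Normal(-5/6, 7/4)
obs 2: x=1/2 → posterior Normal(-7/18, 7/6)
obs 3: x=-2 → posterior Normal(-19/24, 7/8)
obs 4: x=-9/2 → posterior Normal(-23/15, 7/10)
obs 5: x=4 → posterior Normal(-11/18, 7/12)
obs 6: x=-2 → posterior Normal(-17/21, 1/2)
obs 7: x=7/4 → posterior Normal(-47/96, 7/16)

-47/96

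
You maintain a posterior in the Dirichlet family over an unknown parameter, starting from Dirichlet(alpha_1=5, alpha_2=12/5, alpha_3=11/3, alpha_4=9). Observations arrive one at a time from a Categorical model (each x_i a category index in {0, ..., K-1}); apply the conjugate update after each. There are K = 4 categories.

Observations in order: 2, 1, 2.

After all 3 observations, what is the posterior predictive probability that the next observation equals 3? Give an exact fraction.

135/346

obs 1: x=2 → posterior Dirichlet(5, 12/5, 14/3, 9)
obs 2: x=1 → posterior Dirichlet(5, 17/5, 14/3, 9)
obs 3: x=2 → posterior Dirichlet(5, 17/5, 17/3, 9)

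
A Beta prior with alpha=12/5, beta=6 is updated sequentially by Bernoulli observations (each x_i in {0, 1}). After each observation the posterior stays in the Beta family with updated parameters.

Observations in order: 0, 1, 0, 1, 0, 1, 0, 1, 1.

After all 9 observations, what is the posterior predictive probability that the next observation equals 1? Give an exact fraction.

obs 1: x=0 → posterior Beta(12/5, 7)
obs 2: x=1 → posterior Beta(17/5, 7)
obs 3: x=0 → posterior Beta(17/5, 8)
obs 4: x=1 → posterior Beta(22/5, 8)
obs 5: x=0 → posterior Beta(22/5, 9)
obs 6: x=1 → posterior Beta(27/5, 9)
obs 7: x=0 → posterior Beta(27/5, 10)
obs 8: x=1 → posterior Beta(32/5, 10)
obs 9: x=1 → posterior Beta(37/5, 10)

37/87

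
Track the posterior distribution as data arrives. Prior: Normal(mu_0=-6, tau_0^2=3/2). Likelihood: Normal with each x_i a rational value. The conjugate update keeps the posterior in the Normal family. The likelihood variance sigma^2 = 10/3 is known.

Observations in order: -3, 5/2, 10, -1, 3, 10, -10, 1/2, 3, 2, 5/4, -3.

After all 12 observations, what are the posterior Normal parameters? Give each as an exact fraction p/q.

mu_0=69/512, tau_0^2=15/64

obs 1: x=-3 → posterior Normal(-147/29, 30/29)
obs 2: x=5/2 → posterior Normal(-249/76, 15/19)
obs 3: x=10 → posterior Normal(-69/94, 30/47)
obs 4: x=-1 → posterior Normal(-87/112, 15/28)
obs 5: x=3 → posterior Normal(-33/130, 6/13)
obs 6: x=10 → posterior Normal(147/148, 15/37)
obs 7: x=-10 → posterior Normal(-33/166, 30/83)
obs 8: x=1/2 → posterior Normal(-3/23, 15/46)
obs 9: x=3 → posterior Normal(15/101, 30/101)
obs 10: x=2 → posterior Normal(3/10, 3/11)
obs 11: x=5/4 → posterior Normal(177/476, 30/119)
obs 12: x=-3 → posterior Normal(69/512, 15/64)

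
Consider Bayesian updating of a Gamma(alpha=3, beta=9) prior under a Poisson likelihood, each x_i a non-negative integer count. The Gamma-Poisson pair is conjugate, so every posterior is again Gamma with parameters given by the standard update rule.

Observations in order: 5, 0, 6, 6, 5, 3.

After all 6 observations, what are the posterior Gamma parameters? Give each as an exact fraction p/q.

obs 1: x=5 → posterior Gamma(8, 10)
obs 2: x=0 → posterior Gamma(8, 11)
obs 3: x=6 → posterior Gamma(14, 12)
obs 4: x=6 → posterior Gamma(20, 13)
obs 5: x=5 → posterior Gamma(25, 14)
obs 6: x=3 → posterior Gamma(28, 15)

alpha=28, beta=15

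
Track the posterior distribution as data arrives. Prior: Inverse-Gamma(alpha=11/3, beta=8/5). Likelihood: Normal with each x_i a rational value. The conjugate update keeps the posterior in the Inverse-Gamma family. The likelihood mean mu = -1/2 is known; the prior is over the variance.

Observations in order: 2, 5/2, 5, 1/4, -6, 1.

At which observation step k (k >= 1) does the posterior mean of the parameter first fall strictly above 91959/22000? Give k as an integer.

obs 1: x=2 → posterior Inverse-Gamma(25/6, 189/40)
obs 2: x=5/2 → posterior Inverse-Gamma(14/3, 369/40)
obs 3: x=5 → posterior Inverse-Gamma(31/6, 487/20)
obs 4: x=1/4 → posterior Inverse-Gamma(17/3, 3941/160)
obs 5: x=-6 → posterior Inverse-Gamma(37/6, 6361/160)
obs 6: x=1 → posterior Inverse-Gamma(20/3, 6541/160)

k = 3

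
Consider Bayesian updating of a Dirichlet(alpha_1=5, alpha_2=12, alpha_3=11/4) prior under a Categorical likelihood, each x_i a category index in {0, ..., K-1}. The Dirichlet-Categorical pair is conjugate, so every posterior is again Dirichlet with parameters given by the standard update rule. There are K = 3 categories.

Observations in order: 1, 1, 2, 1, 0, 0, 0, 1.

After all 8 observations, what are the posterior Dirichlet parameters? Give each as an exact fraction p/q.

alpha_1=8, alpha_2=16, alpha_3=15/4

obs 1: x=1 → posterior Dirichlet(5, 13, 11/4)
obs 2: x=1 → posterior Dirichlet(5, 14, 11/4)
obs 3: x=2 → posterior Dirichlet(5, 14, 15/4)
obs 4: x=1 → posterior Dirichlet(5, 15, 15/4)
obs 5: x=0 → posterior Dirichlet(6, 15, 15/4)
obs 6: x=0 → posterior Dirichlet(7, 15, 15/4)
obs 7: x=0 → posterior Dirichlet(8, 15, 15/4)
obs 8: x=1 → posterior Dirichlet(8, 16, 15/4)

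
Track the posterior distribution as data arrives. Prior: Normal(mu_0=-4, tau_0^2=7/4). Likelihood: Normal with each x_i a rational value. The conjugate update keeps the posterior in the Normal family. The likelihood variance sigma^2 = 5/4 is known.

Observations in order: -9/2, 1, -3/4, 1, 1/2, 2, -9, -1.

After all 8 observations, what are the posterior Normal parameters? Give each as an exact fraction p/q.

obs 1: x=-9/2 → posterior Normal(-103/24, 35/48)
obs 2: x=1 → posterior Normal(-89/38, 35/76)
obs 3: x=-3/4 → posterior Normal(-199/104, 35/104)
obs 4: x=1 → posterior Normal(-57/44, 35/132)
obs 5: x=1/2 → posterior Normal(-157/160, 7/32)
obs 6: x=2 → posterior Normal(-101/188, 35/188)
obs 7: x=-9 → posterior Normal(-353/216, 35/216)
obs 8: x=-1 → posterior Normal(-381/244, 35/244)

mu_0=-381/244, tau_0^2=35/244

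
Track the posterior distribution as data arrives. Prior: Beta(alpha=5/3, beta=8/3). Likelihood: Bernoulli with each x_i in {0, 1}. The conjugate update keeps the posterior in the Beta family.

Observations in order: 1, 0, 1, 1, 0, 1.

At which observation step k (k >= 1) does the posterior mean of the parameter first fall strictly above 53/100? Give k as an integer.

obs 1: x=1 → posterior Beta(8/3, 8/3)
obs 2: x=0 → posterior Beta(8/3, 11/3)
obs 3: x=1 → posterior Beta(11/3, 11/3)
obs 4: x=1 → posterior Beta(14/3, 11/3)
obs 5: x=0 → posterior Beta(14/3, 14/3)
obs 6: x=1 → posterior Beta(17/3, 14/3)

k = 4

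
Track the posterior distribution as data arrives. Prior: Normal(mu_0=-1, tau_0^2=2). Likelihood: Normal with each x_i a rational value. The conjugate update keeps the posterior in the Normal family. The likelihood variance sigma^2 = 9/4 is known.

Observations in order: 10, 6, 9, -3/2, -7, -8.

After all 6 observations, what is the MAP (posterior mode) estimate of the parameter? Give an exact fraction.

59/57

obs 1: x=10 → posterior Normal(71/17, 18/17)
obs 2: x=6 → posterior Normal(119/25, 18/25)
obs 3: x=9 → posterior Normal(191/33, 6/11)
obs 4: x=-3/2 → posterior Normal(179/41, 18/41)
obs 5: x=-7 → posterior Normal(123/49, 18/49)
obs 6: x=-8 → posterior Normal(59/57, 6/19)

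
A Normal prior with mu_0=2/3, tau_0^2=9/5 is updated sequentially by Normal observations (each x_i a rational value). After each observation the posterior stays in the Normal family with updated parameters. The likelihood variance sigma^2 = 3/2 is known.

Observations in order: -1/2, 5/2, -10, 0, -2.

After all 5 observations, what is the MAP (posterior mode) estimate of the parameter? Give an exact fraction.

obs 1: x=-1/2 → posterior Normal(1/33, 9/11)
obs 2: x=5/2 → posterior Normal(46/51, 9/17)
obs 3: x=-10 → posterior Normal(-134/69, 9/23)
obs 4: x=0 → posterior Normal(-134/87, 9/29)
obs 5: x=-2 → posterior Normal(-34/21, 9/35)

-34/21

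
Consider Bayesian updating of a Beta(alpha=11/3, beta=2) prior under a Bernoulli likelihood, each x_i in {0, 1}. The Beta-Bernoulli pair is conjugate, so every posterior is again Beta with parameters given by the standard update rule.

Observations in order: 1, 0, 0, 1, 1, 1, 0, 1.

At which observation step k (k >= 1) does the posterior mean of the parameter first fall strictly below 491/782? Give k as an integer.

obs 1: x=1 → posterior Beta(14/3, 2)
obs 2: x=0 → posterior Beta(14/3, 3)
obs 3: x=0 → posterior Beta(14/3, 4)
obs 4: x=1 → posterior Beta(17/3, 4)
obs 5: x=1 → posterior Beta(20/3, 4)
obs 6: x=1 → posterior Beta(23/3, 4)
obs 7: x=0 → posterior Beta(23/3, 5)
obs 8: x=1 → posterior Beta(26/3, 5)

k = 2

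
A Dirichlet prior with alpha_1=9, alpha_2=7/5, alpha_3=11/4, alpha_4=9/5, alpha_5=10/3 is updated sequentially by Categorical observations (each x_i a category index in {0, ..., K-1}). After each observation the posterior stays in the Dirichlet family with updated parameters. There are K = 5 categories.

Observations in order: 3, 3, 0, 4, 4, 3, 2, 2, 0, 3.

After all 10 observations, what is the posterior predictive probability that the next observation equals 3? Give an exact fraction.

obs 1: x=3 → posterior Dirichlet(9, 7/5, 11/4, 14/5, 10/3)
obs 2: x=3 → posterior Dirichlet(9, 7/5, 11/4, 19/5, 10/3)
obs 3: x=0 → posterior Dirichlet(10, 7/5, 11/4, 19/5, 10/3)
obs 4: x=4 → posterior Dirichlet(10, 7/5, 11/4, 19/5, 13/3)
obs 5: x=4 → posterior Dirichlet(10, 7/5, 11/4, 19/5, 16/3)
obs 6: x=3 → posterior Dirichlet(10, 7/5, 11/4, 24/5, 16/3)
obs 7: x=2 → posterior Dirichlet(10, 7/5, 15/4, 24/5, 16/3)
obs 8: x=2 → posterior Dirichlet(10, 7/5, 19/4, 24/5, 16/3)
obs 9: x=0 → posterior Dirichlet(11, 7/5, 19/4, 24/5, 16/3)
obs 10: x=3 → posterior Dirichlet(11, 7/5, 19/4, 29/5, 16/3)

348/1697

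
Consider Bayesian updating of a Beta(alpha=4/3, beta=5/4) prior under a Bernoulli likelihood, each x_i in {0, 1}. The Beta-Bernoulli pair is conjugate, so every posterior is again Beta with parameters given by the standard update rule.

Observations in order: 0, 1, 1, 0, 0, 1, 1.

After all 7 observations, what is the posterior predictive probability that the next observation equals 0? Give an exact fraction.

obs 1: x=0 → posterior Beta(4/3, 9/4)
obs 2: x=1 → posterior Beta(7/3, 9/4)
obs 3: x=1 → posterior Beta(10/3, 9/4)
obs 4: x=0 → posterior Beta(10/3, 13/4)
obs 5: x=0 → posterior Beta(10/3, 17/4)
obs 6: x=1 → posterior Beta(13/3, 17/4)
obs 7: x=1 → posterior Beta(16/3, 17/4)

51/115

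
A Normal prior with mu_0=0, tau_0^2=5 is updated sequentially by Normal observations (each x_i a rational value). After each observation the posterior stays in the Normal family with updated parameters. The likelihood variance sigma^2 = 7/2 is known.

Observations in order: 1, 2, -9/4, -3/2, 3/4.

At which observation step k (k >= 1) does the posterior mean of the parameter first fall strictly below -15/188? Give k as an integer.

k = 4

obs 1: x=1 → posterior Normal(10/17, 35/17)
obs 2: x=2 → posterior Normal(10/9, 35/27)
obs 3: x=-9/4 → posterior Normal(15/74, 35/37)
obs 4: x=-3/2 → posterior Normal(-15/94, 35/47)
obs 5: x=3/4 → posterior Normal(0, 35/57)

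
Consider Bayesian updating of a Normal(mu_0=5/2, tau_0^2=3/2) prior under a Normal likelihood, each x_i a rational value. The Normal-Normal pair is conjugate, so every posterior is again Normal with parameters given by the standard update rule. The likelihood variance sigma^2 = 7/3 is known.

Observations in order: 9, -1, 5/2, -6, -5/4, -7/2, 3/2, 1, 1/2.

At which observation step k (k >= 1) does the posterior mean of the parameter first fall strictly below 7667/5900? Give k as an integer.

obs 1: x=9 → posterior Normal(116/23, 21/23)
obs 2: x=-1 → posterior Normal(107/32, 21/32)
obs 3: x=5/2 → posterior Normal(259/82, 21/41)
obs 4: x=-6 → posterior Normal(151/100, 21/50)
obs 5: x=-5/4 → posterior Normal(257/236, 21/59)
obs 6: x=-7/2 → posterior Normal(131/272, 21/68)
obs 7: x=3/2 → posterior Normal(185/308, 3/11)
obs 8: x=1 → posterior Normal(221/344, 21/86)
obs 9: x=1/2 → posterior Normal(239/380, 21/95)

k = 5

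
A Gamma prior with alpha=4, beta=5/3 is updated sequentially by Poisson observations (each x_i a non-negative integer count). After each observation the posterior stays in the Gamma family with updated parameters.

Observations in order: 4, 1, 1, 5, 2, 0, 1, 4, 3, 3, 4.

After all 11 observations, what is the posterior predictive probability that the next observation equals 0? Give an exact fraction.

obs 1: x=4 → posterior Gamma(8, 8/3)
obs 2: x=1 → posterior Gamma(9, 11/3)
obs 3: x=1 → posterior Gamma(10, 14/3)
obs 4: x=5 → posterior Gamma(15, 17/3)
obs 5: x=2 → posterior Gamma(17, 20/3)
obs 6: x=0 → posterior Gamma(17, 23/3)
obs 7: x=1 → posterior Gamma(18, 26/3)
obs 8: x=4 → posterior Gamma(22, 29/3)
obs 9: x=3 → posterior Gamma(25, 32/3)
obs 10: x=3 → posterior Gamma(28, 35/3)
obs 11: x=4 → posterior Gamma(32, 38/3)

357334617794433607688082344039363064508867208544256/4065214023175683899921868126254722311886802750234881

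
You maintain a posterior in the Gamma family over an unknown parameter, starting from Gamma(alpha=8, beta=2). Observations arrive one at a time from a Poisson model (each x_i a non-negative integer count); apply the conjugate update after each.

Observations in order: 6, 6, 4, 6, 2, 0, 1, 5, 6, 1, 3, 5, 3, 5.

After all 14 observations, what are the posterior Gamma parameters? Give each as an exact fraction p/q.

alpha=61, beta=16

obs 1: x=6 → posterior Gamma(14, 3)
obs 2: x=6 → posterior Gamma(20, 4)
obs 3: x=4 → posterior Gamma(24, 5)
obs 4: x=6 → posterior Gamma(30, 6)
obs 5: x=2 → posterior Gamma(32, 7)
obs 6: x=0 → posterior Gamma(32, 8)
obs 7: x=1 → posterior Gamma(33, 9)
obs 8: x=5 → posterior Gamma(38, 10)
obs 9: x=6 → posterior Gamma(44, 11)
obs 10: x=1 → posterior Gamma(45, 12)
obs 11: x=3 → posterior Gamma(48, 13)
obs 12: x=5 → posterior Gamma(53, 14)
obs 13: x=3 → posterior Gamma(56, 15)
obs 14: x=5 → posterior Gamma(61, 16)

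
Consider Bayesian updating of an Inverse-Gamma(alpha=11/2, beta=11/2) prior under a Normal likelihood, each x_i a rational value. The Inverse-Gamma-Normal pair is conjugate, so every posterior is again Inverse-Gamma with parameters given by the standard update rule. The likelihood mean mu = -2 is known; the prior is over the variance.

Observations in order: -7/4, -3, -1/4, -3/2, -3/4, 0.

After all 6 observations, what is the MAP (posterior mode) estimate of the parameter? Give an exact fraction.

335/304

obs 1: x=-7/4 → posterior Inverse-Gamma(6, 177/32)
obs 2: x=-3 → posterior Inverse-Gamma(13/2, 193/32)
obs 3: x=-1/4 → posterior Inverse-Gamma(7, 121/16)
obs 4: x=-3/2 → posterior Inverse-Gamma(15/2, 123/16)
obs 5: x=-3/4 → posterior Inverse-Gamma(8, 271/32)
obs 6: x=0 → posterior Inverse-Gamma(17/2, 335/32)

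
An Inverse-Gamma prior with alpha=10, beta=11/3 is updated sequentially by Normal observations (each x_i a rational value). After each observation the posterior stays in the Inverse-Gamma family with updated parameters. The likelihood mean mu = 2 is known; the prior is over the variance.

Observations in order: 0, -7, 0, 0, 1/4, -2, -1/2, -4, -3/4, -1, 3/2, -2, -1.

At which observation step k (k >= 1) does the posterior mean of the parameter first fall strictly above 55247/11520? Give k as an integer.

k = 6

obs 1: x=0 → posterior Inverse-Gamma(21/2, 17/3)
obs 2: x=-7 → posterior Inverse-Gamma(11, 277/6)
obs 3: x=0 → posterior Inverse-Gamma(23/2, 289/6)
obs 4: x=0 → posterior Inverse-Gamma(12, 301/6)
obs 5: x=1/4 → posterior Inverse-Gamma(25/2, 4963/96)
obs 6: x=-2 → posterior Inverse-Gamma(13, 5731/96)
obs 7: x=-1/2 → posterior Inverse-Gamma(27/2, 6031/96)
obs 8: x=-4 → posterior Inverse-Gamma(14, 7759/96)
obs 9: x=-3/4 → posterior Inverse-Gamma(29/2, 4061/48)
obs 10: x=-1 → posterior Inverse-Gamma(15, 4277/48)
obs 11: x=3/2 → posterior Inverse-Gamma(31/2, 4283/48)
obs 12: x=-2 → posterior Inverse-Gamma(16, 4667/48)
obs 13: x=-1 → posterior Inverse-Gamma(33/2, 4883/48)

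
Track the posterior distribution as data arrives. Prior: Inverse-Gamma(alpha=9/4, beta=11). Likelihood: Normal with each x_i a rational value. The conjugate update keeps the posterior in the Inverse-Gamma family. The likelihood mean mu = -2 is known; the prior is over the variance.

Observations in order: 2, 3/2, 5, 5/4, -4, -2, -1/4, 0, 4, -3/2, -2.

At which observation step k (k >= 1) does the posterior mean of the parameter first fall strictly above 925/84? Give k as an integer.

obs 1: x=2 → posterior Inverse-Gamma(11/4, 19)
obs 2: x=3/2 → posterior Inverse-Gamma(13/4, 201/8)
obs 3: x=5 → posterior Inverse-Gamma(15/4, 397/8)
obs 4: x=5/4 → posterior Inverse-Gamma(17/4, 1757/32)
obs 5: x=-4 → posterior Inverse-Gamma(19/4, 1821/32)
obs 6: x=-2 → posterior Inverse-Gamma(21/4, 1821/32)
obs 7: x=-1/4 → posterior Inverse-Gamma(23/4, 935/16)
obs 8: x=0 → posterior Inverse-Gamma(25/4, 967/16)
obs 9: x=4 → posterior Inverse-Gamma(27/4, 1255/16)
obs 10: x=-3/2 → posterior Inverse-Gamma(29/4, 1257/16)
obs 11: x=-2 → posterior Inverse-Gamma(31/4, 1257/16)

k = 2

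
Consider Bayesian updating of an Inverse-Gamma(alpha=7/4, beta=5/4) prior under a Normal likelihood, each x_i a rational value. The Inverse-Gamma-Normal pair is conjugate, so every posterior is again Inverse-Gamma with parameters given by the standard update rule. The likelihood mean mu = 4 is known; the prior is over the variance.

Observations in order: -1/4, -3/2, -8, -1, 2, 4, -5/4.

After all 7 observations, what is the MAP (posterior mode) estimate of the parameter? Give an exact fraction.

obs 1: x=-1/4 → posterior Inverse-Gamma(9/4, 329/32)
obs 2: x=-3/2 → posterior Inverse-Gamma(11/4, 813/32)
obs 3: x=-8 → posterior Inverse-Gamma(13/4, 3117/32)
obs 4: x=-1 → posterior Inverse-Gamma(15/4, 3517/32)
obs 5: x=2 → posterior Inverse-Gamma(17/4, 3581/32)
obs 6: x=4 → posterior Inverse-Gamma(19/4, 3581/32)
obs 7: x=-5/4 → posterior Inverse-Gamma(21/4, 2011/16)

2011/100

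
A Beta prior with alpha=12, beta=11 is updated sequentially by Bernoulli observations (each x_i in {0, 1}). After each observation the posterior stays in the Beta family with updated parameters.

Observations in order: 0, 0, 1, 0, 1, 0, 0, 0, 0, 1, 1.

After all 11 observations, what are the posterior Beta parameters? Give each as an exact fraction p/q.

obs 1: x=0 → posterior Beta(12, 12)
obs 2: x=0 → posterior Beta(12, 13)
obs 3: x=1 → posterior Beta(13, 13)
obs 4: x=0 → posterior Beta(13, 14)
obs 5: x=1 → posterior Beta(14, 14)
obs 6: x=0 → posterior Beta(14, 15)
obs 7: x=0 → posterior Beta(14, 16)
obs 8: x=0 → posterior Beta(14, 17)
obs 9: x=0 → posterior Beta(14, 18)
obs 10: x=1 → posterior Beta(15, 18)
obs 11: x=1 → posterior Beta(16, 18)

alpha=16, beta=18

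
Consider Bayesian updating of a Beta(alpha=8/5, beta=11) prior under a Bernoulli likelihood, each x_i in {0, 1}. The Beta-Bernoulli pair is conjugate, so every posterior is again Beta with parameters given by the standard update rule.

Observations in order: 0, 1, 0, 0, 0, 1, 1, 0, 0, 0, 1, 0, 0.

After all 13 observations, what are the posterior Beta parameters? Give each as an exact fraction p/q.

alpha=28/5, beta=20

obs 1: x=0 → posterior Beta(8/5, 12)
obs 2: x=1 → posterior Beta(13/5, 12)
obs 3: x=0 → posterior Beta(13/5, 13)
obs 4: x=0 → posterior Beta(13/5, 14)
obs 5: x=0 → posterior Beta(13/5, 15)
obs 6: x=1 → posterior Beta(18/5, 15)
obs 7: x=1 → posterior Beta(23/5, 15)
obs 8: x=0 → posterior Beta(23/5, 16)
obs 9: x=0 → posterior Beta(23/5, 17)
obs 10: x=0 → posterior Beta(23/5, 18)
obs 11: x=1 → posterior Beta(28/5, 18)
obs 12: x=0 → posterior Beta(28/5, 19)
obs 13: x=0 → posterior Beta(28/5, 20)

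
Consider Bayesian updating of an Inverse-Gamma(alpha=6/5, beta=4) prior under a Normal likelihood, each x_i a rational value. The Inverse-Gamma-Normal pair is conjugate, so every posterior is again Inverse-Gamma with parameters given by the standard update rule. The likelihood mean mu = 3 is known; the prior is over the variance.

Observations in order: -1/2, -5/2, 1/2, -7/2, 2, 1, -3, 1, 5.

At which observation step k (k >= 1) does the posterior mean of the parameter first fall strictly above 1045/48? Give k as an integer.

k = 4

obs 1: x=-1/2 → posterior Inverse-Gamma(17/10, 81/8)
obs 2: x=-5/2 → posterior Inverse-Gamma(11/5, 101/4)
obs 3: x=1/2 → posterior Inverse-Gamma(27/10, 227/8)
obs 4: x=-7/2 → posterior Inverse-Gamma(16/5, 99/2)
obs 5: x=2 → posterior Inverse-Gamma(37/10, 50)
obs 6: x=1 → posterior Inverse-Gamma(21/5, 52)
obs 7: x=-3 → posterior Inverse-Gamma(47/10, 70)
obs 8: x=1 → posterior Inverse-Gamma(26/5, 72)
obs 9: x=5 → posterior Inverse-Gamma(57/10, 74)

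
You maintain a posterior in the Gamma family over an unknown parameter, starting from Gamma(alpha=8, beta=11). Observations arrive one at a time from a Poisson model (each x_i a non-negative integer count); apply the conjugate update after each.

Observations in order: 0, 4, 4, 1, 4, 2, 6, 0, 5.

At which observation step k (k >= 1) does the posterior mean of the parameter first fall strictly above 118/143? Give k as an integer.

k = 2

obs 1: x=0 → posterior Gamma(8, 12)
obs 2: x=4 → posterior Gamma(12, 13)
obs 3: x=4 → posterior Gamma(16, 14)
obs 4: x=1 → posterior Gamma(17, 15)
obs 5: x=4 → posterior Gamma(21, 16)
obs 6: x=2 → posterior Gamma(23, 17)
obs 7: x=6 → posterior Gamma(29, 18)
obs 8: x=0 → posterior Gamma(29, 19)
obs 9: x=5 → posterior Gamma(34, 20)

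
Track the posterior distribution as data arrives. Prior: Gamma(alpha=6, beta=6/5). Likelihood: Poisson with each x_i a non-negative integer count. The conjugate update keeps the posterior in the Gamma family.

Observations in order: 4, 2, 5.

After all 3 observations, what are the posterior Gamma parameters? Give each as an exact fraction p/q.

alpha=17, beta=21/5

obs 1: x=4 → posterior Gamma(10, 11/5)
obs 2: x=2 → posterior Gamma(12, 16/5)
obs 3: x=5 → posterior Gamma(17, 21/5)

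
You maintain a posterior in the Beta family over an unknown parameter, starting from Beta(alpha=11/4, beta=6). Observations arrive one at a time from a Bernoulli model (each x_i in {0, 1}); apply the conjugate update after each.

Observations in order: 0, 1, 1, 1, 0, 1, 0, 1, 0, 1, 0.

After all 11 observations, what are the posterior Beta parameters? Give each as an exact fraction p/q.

obs 1: x=0 → posterior Beta(11/4, 7)
obs 2: x=1 → posterior Beta(15/4, 7)
obs 3: x=1 → posterior Beta(19/4, 7)
obs 4: x=1 → posterior Beta(23/4, 7)
obs 5: x=0 → posterior Beta(23/4, 8)
obs 6: x=1 → posterior Beta(27/4, 8)
obs 7: x=0 → posterior Beta(27/4, 9)
obs 8: x=1 → posterior Beta(31/4, 9)
obs 9: x=0 → posterior Beta(31/4, 10)
obs 10: x=1 → posterior Beta(35/4, 10)
obs 11: x=0 → posterior Beta(35/4, 11)

alpha=35/4, beta=11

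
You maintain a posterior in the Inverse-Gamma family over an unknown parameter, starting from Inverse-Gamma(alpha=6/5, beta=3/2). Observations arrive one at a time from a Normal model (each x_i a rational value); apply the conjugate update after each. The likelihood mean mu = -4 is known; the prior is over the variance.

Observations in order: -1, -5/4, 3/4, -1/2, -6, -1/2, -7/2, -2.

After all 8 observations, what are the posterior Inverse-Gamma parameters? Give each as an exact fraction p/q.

alpha=26/5, beta=599/16

obs 1: x=-1 → posterior Inverse-Gamma(17/10, 6)
obs 2: x=-5/4 → posterior Inverse-Gamma(11/5, 313/32)
obs 3: x=3/4 → posterior Inverse-Gamma(27/10, 337/16)
obs 4: x=-1/2 → posterior Inverse-Gamma(16/5, 435/16)
obs 5: x=-6 → posterior Inverse-Gamma(37/10, 467/16)
obs 6: x=-1/2 → posterior Inverse-Gamma(21/5, 565/16)
obs 7: x=-7/2 → posterior Inverse-Gamma(47/10, 567/16)
obs 8: x=-2 → posterior Inverse-Gamma(26/5, 599/16)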